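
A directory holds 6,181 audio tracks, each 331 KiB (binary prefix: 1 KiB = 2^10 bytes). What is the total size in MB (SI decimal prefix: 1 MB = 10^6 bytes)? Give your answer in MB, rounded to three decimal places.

Total = 6,181 × 331 KiB = 2,045,911 KiB
= 2,045,911 × 1,024 bytes = 2,095,012,864 bytes
1 MB = 1,000,000 bytes
2,095,012,864 / 1,000,000 = 2,095.013 MB

2,095.013 MB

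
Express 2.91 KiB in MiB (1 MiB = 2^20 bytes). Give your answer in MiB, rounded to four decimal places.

2.91 KiB = 2.91 × 2^10 bytes = 2,979.84 bytes
1 MiB = 2^20 bytes = 1,048,576 bytes
2,979.84 / 1,048,576 = 0.0028 MiB

0.0028 MiB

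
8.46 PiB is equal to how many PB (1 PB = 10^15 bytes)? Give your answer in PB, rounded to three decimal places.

8.46 PiB = 8.46 × 2^50 bytes = 9,525,113,211,888,599.04 bytes
1 PB = 10^15 bytes = 1,000,000,000,000,000 bytes
9,525,113,211,888,599.04 / 1,000,000,000,000,000 = 9.525 PB

9.525 PB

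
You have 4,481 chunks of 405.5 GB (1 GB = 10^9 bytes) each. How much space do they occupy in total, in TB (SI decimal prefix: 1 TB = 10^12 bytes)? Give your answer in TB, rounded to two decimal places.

1,817.05 TB

Total = 4,481 × 405.5 GB = 1817045.5 GB
= 1817045.5 × 1,000,000,000 bytes = 1,817,045,500,000,000 bytes
1 TB = 1,000,000,000,000 bytes
1,817,045,500,000,000 / 1,000,000,000,000 = 1,817.05 TB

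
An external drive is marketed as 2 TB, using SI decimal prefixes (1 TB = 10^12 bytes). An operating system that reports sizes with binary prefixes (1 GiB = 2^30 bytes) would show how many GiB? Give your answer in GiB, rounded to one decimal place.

1,862.6 GiB

2 TB × 1,000,000,000,000 bytes/TB = 2,000,000,000,000 bytes
1 GiB = 2^30 bytes = 1,073,741,824 bytes
2,000,000,000,000 / 1,073,741,824 = 1,862.6 GiB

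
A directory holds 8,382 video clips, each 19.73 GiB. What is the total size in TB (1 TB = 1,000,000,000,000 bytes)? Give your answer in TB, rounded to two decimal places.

Total = 8,382 × 19.73 GiB = 165376.86 GiB
= 165376.86 × 1,073,741,824 bytes = 177,572,051,303,792.64 bytes
1 TB = 1,000,000,000,000 bytes
177,572,051,303,792.64 / 1,000,000,000,000 = 177.57 TB

177.57 TB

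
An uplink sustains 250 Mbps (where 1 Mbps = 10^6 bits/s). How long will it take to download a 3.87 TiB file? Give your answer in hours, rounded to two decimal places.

37.82 hours

3.87 TiB = 4,255,109,999,493.12 bytes = 34,040,879,995,944.96 bits
250 Mbps = 250,000,000 bits/s
time = 34,040,879,995,944.96 / 250,000,000 = 136,163.5200 s
136,163.5200 s / 3600 = 37.82 hours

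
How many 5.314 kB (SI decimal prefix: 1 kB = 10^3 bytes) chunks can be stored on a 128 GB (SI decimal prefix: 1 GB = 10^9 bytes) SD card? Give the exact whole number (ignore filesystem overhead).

Capacity: 128 GB = 128,000,000,000 bytes
Per item: 5.314 kB = 5,314 bytes
⌊128,000,000,000 / 5,314⌋ = 24,087,316

24,087,316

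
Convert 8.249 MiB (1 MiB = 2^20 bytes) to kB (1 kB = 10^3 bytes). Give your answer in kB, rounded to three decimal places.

8.249 MiB × 1,048,576 bytes/MiB = 8,649,703.424 bytes
1 kB = 10^3 bytes = 1,000 bytes
8,649,703.424 / 1,000 = 8,649.703 kB

8,649.703 kB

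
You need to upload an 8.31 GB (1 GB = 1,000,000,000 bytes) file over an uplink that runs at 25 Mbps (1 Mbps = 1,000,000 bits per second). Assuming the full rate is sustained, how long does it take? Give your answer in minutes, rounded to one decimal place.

8.31 GB = 8,310,000,000 bytes = 66,480,000,000 bits
25 Mbps = 25,000,000 bits/s
time = 66,480,000,000 / 25,000,000 = 2,659.20 s
2,659.20 s / 60 = 44.3 minutes

44.3 minutes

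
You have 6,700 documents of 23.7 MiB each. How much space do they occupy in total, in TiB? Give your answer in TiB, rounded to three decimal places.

Total = 6,700 × 23.7 MiB = 158,790 MiB
= 158,790 × 1,048,576 bytes = 166,503,383,040 bytes
1 TiB = 1,099,511,627,776 bytes
166,503,383,040 / 1,099,511,627,776 = 0.151 TiB

0.151 TiB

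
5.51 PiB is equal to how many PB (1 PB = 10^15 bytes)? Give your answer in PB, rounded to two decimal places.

6.20 PB

5.51 PiB × 1,125,899,906,842,624 bytes/PiB = 6,203,708,486,702,858.24 bytes
1 PB = 10^15 bytes = 1,000,000,000,000,000 bytes
6,203,708,486,702,858.24 / 1,000,000,000,000,000 = 6.20 PB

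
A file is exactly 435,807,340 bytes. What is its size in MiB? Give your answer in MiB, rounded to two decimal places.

415.62 MiB

435,807,340 bytes given.
1 MiB = 2^20 bytes = 1,048,576 bytes
435,807,340 / 1,048,576 = 415.62 MiB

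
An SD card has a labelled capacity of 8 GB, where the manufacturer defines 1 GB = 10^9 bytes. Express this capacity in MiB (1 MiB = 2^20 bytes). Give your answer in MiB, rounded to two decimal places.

7,629.39 MiB

8 GB × 1,000,000,000 bytes/GB = 8,000,000,000 bytes
1 MiB = 1,048,576 bytes
8,000,000,000 / 1,048,576 = 7,629.39 MiB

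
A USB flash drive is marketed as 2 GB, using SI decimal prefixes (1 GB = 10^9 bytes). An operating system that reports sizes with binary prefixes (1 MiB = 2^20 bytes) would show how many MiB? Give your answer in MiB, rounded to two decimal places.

2 GB × 1,000,000,000 bytes/GB = 2,000,000,000 bytes
1 MiB = 1,048,576 bytes
2,000,000,000 / 1,048,576 = 1,907.35 MiB

1,907.35 MiB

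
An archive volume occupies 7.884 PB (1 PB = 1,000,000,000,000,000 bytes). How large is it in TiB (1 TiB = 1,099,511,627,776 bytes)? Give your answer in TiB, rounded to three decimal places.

7,170.456 TiB

7.884 PB = 7.884 × 10^15 bytes = 7,884,000,000,000,000 bytes
1 TiB = 2^40 bytes = 1,099,511,627,776 bytes
7,884,000,000,000,000 / 1,099,511,627,776 = 7,170.456 TiB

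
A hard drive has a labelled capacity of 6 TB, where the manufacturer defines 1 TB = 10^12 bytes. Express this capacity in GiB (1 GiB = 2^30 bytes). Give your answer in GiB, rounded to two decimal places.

5,587.94 GiB

6 TB = 6 × 10^12 bytes = 6,000,000,000,000 bytes
1 GiB = 1,073,741,824 bytes
6,000,000,000,000 / 1,073,741,824 = 5,587.94 GiB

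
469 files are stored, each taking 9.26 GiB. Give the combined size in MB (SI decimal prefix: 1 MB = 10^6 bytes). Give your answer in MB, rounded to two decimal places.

4,663,196.32 MB

Total = 469 × 9.26 GiB = 4342.94 GiB
= 4342.94 × 1,073,741,824 bytes = 4,663,196,317,122.56 bytes
1 MB = 1,000,000 bytes
4,663,196,317,122.56 / 1,000,000 = 4,663,196.32 MB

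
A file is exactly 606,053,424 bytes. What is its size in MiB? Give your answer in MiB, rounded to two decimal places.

577.98 MiB

606,053,424 bytes given.
1 MiB = 1,048,576 bytes
606,053,424 / 1,048,576 = 577.98 MiB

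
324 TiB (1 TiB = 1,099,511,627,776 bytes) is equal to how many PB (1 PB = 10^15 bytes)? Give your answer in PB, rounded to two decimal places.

0.36 PB

324 TiB × 1,099,511,627,776 bytes/TiB = 356,241,767,399,424 bytes
1 PB = 1,000,000,000,000,000 bytes
356,241,767,399,424 / 1,000,000,000,000,000 = 0.36 PB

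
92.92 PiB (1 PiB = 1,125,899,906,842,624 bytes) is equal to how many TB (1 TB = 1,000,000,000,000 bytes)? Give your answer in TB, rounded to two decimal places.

92.92 PiB = 92.92 × 2^50 bytes = 104,618,619,343,816,622.08 bytes
1 TB = 10^12 bytes = 1,000,000,000,000 bytes
104,618,619,343,816,622.08 / 1,000,000,000,000 = 104,618.62 TB

104,618.62 TB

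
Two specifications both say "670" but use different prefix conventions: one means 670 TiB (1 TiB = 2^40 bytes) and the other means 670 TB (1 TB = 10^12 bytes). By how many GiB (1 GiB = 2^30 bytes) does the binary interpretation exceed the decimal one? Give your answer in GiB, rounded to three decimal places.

670 TiB = 670 × 1,099,511,627,776 = 736,672,790,609,920 bytes
670 TB = 670 × 1,000,000,000,000 = 670,000,000,000,000 bytes
difference = 66,672,790,609,920 bytes
66,672,790,609,920 / 1,073,741,824 = 62,093.875 GiB

62,093.875 GiB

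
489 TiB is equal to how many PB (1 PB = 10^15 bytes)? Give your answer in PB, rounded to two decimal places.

0.54 PB

489 TiB = 489 × 2^40 bytes = 537,661,185,982,464 bytes
1 PB = 10^15 bytes = 1,000,000,000,000,000 bytes
537,661,185,982,464 / 1,000,000,000,000,000 = 0.54 PB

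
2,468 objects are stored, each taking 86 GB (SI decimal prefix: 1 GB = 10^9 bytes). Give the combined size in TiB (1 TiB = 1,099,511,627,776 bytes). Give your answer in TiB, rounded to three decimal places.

193.038 TiB

Total = 2,468 × 86 GB = 212,248 GB
= 212,248 × 1,000,000,000 bytes = 212,248,000,000,000 bytes
1 TiB = 1,099,511,627,776 bytes
212,248,000,000,000 / 1,099,511,627,776 = 193.038 TiB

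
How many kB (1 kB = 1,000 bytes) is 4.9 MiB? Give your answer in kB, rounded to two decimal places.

4.9 MiB = 4.9 × 2^20 bytes = 5,138,022.4 bytes
1 kB = 1,000 bytes
5,138,022.4 / 1,000 = 5,138.02 kB

5,138.02 kB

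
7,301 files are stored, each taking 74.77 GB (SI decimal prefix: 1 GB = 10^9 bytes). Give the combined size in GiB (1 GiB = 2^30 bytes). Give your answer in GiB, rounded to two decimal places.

508,405.05 GiB

Total = 7,301 × 74.77 GB = 545895.77 GB
= 545895.77 × 1,000,000,000 bytes = 545,895,770,000,000 bytes
1 GiB = 1,073,741,824 bytes
545,895,770,000,000 / 1,073,741,824 = 508,405.05 GiB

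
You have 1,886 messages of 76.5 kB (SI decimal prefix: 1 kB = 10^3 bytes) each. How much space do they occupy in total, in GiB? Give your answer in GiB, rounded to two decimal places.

Total = 1,886 × 76.5 kB = 144,279 kB
= 144,279 × 1,000 bytes = 144,279,000 bytes
1 GiB = 1,073,741,824 bytes
144,279,000 / 1,073,741,824 = 0.13 GiB

0.13 GiB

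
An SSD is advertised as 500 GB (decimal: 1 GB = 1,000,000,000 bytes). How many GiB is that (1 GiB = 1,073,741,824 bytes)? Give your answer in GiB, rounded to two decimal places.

500 GB = 500 × 10^9 bytes = 500,000,000,000 bytes
1 GiB = 1,073,741,824 bytes
500,000,000,000 / 1,073,741,824 = 465.66 GiB

465.66 GiB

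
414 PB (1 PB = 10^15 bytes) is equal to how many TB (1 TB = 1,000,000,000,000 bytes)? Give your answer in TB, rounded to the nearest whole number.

414 PB × 1,000,000,000,000,000 bytes/PB = 414,000,000,000,000,000 bytes
1 TB = 1,000,000,000,000 bytes
414,000,000,000,000,000 / 1,000,000,000,000 = 414,000 TB

414,000 TB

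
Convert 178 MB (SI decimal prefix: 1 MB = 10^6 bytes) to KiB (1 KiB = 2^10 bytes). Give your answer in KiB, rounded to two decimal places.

173,828.13 KiB

178 MB = 178 × 10^6 bytes = 178,000,000 bytes
1 KiB = 2^10 bytes = 1,024 bytes
178,000,000 / 1,024 = 173,828.13 KiB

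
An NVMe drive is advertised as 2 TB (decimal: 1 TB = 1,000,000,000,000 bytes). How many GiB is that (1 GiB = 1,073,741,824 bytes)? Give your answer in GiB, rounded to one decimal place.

2 TB = 2 × 10^12 bytes = 2,000,000,000,000 bytes
1 GiB = 1,073,741,824 bytes
2,000,000,000,000 / 1,073,741,824 = 1,862.6 GiB

1,862.6 GiB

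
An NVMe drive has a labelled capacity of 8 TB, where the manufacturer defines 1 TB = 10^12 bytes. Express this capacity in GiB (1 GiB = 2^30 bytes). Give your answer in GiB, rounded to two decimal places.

8 TB = 8 × 10^12 bytes = 8,000,000,000,000 bytes
1 GiB = 1,073,741,824 bytes
8,000,000,000,000 / 1,073,741,824 = 7,450.58 GiB

7,450.58 GiB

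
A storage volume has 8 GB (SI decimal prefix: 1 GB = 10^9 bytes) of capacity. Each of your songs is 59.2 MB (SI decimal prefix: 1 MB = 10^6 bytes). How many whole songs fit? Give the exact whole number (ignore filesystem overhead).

Capacity: 8 GB = 8,000,000,000 bytes
Per item: 59.2 MB = 59,200,000 bytes
⌊8,000,000,000 / 59,200,000⌋ = 135

135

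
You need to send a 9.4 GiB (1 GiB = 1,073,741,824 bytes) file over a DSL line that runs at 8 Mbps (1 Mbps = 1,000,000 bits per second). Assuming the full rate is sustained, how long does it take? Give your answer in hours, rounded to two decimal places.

9.4 GiB = 10,093,173,145.6 bytes = 80,745,385,164.8 bits
8 Mbps = 8,000,000 bits/s
time = 80,745,385,164.8 / 8,000,000 = 10,093.1731 s
10,093.1731 s / 3600 = 2.80 hours

2.80 hours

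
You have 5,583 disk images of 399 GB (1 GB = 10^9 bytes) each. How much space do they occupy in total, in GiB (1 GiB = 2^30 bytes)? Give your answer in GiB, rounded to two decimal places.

Total = 5,583 × 399 GB = 2,227,617 GB
= 2,227,617 × 1,000,000,000 bytes = 2,227,617,000,000,000 bytes
1 GiB = 1,073,741,824 bytes
2,227,617,000,000,000 / 1,073,741,824 = 2,074,630.00 GiB

2,074,630.00 GiB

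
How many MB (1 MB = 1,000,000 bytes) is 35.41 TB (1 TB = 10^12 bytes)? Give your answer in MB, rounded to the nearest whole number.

35,410,000 MB

35.41 TB = 35.41 × 10^12 bytes = 35,410,000,000,000 bytes
1 MB = 10^6 bytes = 1,000,000 bytes
35,410,000,000,000 / 1,000,000 = 35,410,000 MB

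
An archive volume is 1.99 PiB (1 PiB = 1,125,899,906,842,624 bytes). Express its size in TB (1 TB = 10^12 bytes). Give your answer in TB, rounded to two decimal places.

2,240.54 TB

1.99 PiB = 1.99 × 2^50 bytes = 2,240,540,814,616,821.76 bytes
1 TB = 10^12 bytes = 1,000,000,000,000 bytes
2,240,540,814,616,821.76 / 1,000,000,000,000 = 2,240.54 TB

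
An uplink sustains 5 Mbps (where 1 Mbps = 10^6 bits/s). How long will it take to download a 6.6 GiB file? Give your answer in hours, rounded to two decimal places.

6.6 GiB = 7,086,696,038.4 bytes = 56,693,568,307.2 bits
5 Mbps = 5,000,000 bits/s
time = 56,693,568,307.2 / 5,000,000 = 11,338.7137 s
11,338.7137 s / 3600 = 3.15 hours

3.15 hours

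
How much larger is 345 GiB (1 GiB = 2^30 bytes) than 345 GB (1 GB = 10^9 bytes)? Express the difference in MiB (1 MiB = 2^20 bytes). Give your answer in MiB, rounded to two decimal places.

24,262.36 MiB

345 GiB = 345 × 1,073,741,824 = 370,440,929,280 bytes
345 GB = 345 × 1,000,000,000 = 345,000,000,000 bytes
difference = 25,440,929,280 bytes
25,440,929,280 / 1,048,576 = 24,262.36 MiB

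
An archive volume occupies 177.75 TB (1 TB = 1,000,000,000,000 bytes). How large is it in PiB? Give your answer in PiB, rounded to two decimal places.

177.75 TB = 177.75 × 10^12 bytes = 177,750,000,000,000 bytes
1 PiB = 2^50 bytes = 1,125,899,906,842,624 bytes
177,750,000,000,000 / 1,125,899,906,842,624 = 0.16 PiB

0.16 PiB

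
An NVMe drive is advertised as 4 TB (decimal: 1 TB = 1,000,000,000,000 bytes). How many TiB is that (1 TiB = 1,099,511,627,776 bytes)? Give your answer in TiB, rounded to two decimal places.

4 TB = 4 × 10^12 bytes = 4,000,000,000,000 bytes
1 TiB = 2^40 bytes = 1,099,511,627,776 bytes
4,000,000,000,000 / 1,099,511,627,776 = 3.64 TiB

3.64 TiB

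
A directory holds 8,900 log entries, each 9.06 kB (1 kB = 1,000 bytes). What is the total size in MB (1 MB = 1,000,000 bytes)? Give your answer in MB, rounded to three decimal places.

Total = 8,900 × 9.06 kB = 80,634 kB
= 80,634 × 1,000 bytes = 80,634,000 bytes
1 MB = 1,000,000 bytes
80,634,000 / 1,000,000 = 80.634 MB

80.634 MB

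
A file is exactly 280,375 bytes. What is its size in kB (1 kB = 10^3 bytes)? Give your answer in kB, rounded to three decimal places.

280.375 kB

280,375 bytes given.
1 kB = 10^3 bytes = 1,000 bytes
280,375 / 1,000 = 280.375 kB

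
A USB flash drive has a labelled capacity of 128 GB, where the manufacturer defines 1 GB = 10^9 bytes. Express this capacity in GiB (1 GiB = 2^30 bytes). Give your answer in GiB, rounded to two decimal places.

119.21 GiB

128 GB × 1,000,000,000 bytes/GB = 128,000,000,000 bytes
1 GiB = 2^30 bytes = 1,073,741,824 bytes
128,000,000,000 / 1,073,741,824 = 119.21 GiB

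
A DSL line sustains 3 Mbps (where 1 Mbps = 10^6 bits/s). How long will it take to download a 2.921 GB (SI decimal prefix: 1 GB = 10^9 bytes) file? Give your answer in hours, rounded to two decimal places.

2.921 GB = 2,921,000,000 bytes = 23,368,000,000 bits
3 Mbps = 3,000,000 bits/s
time = 23,368,000,000 / 3,000,000 = 7,789.3333 s
7,789.3333 s / 3600 = 2.16 hours

2.16 hours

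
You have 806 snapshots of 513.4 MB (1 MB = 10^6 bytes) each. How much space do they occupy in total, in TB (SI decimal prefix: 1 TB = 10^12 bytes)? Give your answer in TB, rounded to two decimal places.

0.41 TB

Total = 806 × 513.4 MB = 413800.4 MB
= 413800.4 × 1,000,000 bytes = 413,800,400,000 bytes
1 TB = 1,000,000,000,000 bytes
413,800,400,000 / 1,000,000,000,000 = 0.41 TB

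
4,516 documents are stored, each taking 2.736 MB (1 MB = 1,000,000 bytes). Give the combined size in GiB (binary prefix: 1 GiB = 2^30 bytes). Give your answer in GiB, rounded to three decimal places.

Total = 4,516 × 2.736 MB = 12355.776 MB
= 12355.776 × 1,000,000 bytes = 12,355,776,000 bytes
1 GiB = 1,073,741,824 bytes
12,355,776,000 / 1,073,741,824 = 11.507 GiB

11.507 GiB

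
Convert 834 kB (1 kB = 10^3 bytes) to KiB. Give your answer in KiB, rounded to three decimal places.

814.453 KiB

834 kB = 834 × 10^3 bytes = 834,000 bytes
1 KiB = 2^10 bytes = 1,024 bytes
834,000 / 1,024 = 814.453 KiB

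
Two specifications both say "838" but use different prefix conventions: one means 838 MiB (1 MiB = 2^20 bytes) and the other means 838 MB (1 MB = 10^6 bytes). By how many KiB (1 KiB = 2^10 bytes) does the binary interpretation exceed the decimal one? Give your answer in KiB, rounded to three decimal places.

39,752.625 KiB

838 MiB = 838 × 1,048,576 = 878,706,688 bytes
838 MB = 838 × 1,000,000 = 838,000,000 bytes
difference = 40,706,688 bytes
40,706,688 / 1,024 = 39,752.625 KiB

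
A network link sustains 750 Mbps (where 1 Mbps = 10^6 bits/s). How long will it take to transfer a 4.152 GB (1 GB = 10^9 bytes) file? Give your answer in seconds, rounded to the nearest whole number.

44 seconds

4.152 GB = 4,152,000,000 bytes = 33,216,000,000 bits
750 Mbps = 750,000,000 bits/s
time = 33,216,000,000 / 750,000,000 = 44 s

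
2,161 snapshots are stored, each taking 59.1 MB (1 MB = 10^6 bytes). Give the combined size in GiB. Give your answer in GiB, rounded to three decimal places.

Total = 2,161 × 59.1 MB = 127715.1 MB
= 127715.1 × 1,000,000 bytes = 127,715,100,000 bytes
1 GiB = 1,073,741,824 bytes
127,715,100,000 / 1,073,741,824 = 118.944 GiB

118.944 GiB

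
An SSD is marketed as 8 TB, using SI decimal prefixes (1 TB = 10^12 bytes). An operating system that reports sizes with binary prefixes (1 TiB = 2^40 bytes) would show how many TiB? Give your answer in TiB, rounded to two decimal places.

8 TB = 8 × 10^12 bytes = 8,000,000,000,000 bytes
1 TiB = 2^40 bytes = 1,099,511,627,776 bytes
8,000,000,000,000 / 1,099,511,627,776 = 7.28 TiB

7.28 TiB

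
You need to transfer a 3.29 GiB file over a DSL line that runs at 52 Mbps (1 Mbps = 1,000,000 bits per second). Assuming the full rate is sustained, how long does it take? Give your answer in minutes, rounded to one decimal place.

9.1 minutes

3.29 GiB = 3,532,610,600.96 bytes = 28,260,884,807.68 bits
52 Mbps = 52,000,000 bits/s
time = 28,260,884,807.68 / 52,000,000 = 543.48 s
543.48 s / 60 = 9.1 minutes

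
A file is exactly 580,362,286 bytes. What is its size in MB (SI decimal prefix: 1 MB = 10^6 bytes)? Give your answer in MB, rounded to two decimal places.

580,362,286 bytes given.
1 MB = 1,000,000 bytes
580,362,286 / 1,000,000 = 580.36 MB

580.36 MB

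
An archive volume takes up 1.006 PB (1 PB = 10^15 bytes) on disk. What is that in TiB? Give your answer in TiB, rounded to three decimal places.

914.952 TiB

1.006 PB = 1.006 × 10^15 bytes = 1,006,000,000,000,000 bytes
1 TiB = 1,099,511,627,776 bytes
1,006,000,000,000,000 / 1,099,511,627,776 = 914.952 TiB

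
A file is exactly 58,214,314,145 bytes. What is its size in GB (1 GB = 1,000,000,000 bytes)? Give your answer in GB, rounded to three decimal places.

58.214 GB

58,214,314,145 bytes given.
1 GB = 1,000,000,000 bytes
58,214,314,145 / 1,000,000,000 = 58.214 GB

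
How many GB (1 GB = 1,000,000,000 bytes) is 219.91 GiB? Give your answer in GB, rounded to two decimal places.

219.91 GiB = 219.91 × 2^30 bytes = 236,126,564,515.84 bytes
1 GB = 10^9 bytes = 1,000,000,000 bytes
236,126,564,515.84 / 1,000,000,000 = 236.13 GB

236.13 GB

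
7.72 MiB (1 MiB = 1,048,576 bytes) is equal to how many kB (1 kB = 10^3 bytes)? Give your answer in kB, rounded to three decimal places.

7.72 MiB = 7.72 × 2^20 bytes = 8,095,006.72 bytes
1 kB = 10^3 bytes = 1,000 bytes
8,095,006.72 / 1,000 = 8,095.007 kB

8,095.007 kB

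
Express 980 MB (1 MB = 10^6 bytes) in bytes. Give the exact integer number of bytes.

980 × 1,000,000 = 980,000,000 bytes  (1 MB = 10^6 bytes)

980,000,000 bytes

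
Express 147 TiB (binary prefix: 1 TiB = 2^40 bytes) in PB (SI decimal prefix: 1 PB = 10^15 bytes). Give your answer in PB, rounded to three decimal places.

147 TiB × 1,099,511,627,776 bytes/TiB = 161,628,209,283,072 bytes
1 PB = 10^15 bytes = 1,000,000,000,000,000 bytes
161,628,209,283,072 / 1,000,000,000,000,000 = 0.162 PB

0.162 PB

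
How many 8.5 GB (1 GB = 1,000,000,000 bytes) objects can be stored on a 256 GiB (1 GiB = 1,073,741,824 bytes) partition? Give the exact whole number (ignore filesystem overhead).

32

Capacity: 256 GiB = 274,877,906,944 bytes
Per item: 8.5 GB = 8,500,000,000 bytes
⌊274,877,906,944 / 8,500,000,000⌋ = 32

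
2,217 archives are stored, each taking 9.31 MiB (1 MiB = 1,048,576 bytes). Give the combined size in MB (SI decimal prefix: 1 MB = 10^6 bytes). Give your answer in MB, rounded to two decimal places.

21,642.89 MB

Total = 2,217 × 9.31 MiB = 20640.27 MiB
= 20640.27 × 1,048,576 bytes = 21,642,891,755.52 bytes
1 MB = 1,000,000 bytes
21,642,891,755.52 / 1,000,000 = 21,642.89 MB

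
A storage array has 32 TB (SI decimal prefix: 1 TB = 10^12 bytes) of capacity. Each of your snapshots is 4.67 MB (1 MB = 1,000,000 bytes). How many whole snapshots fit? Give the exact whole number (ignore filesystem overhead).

Capacity: 32 TB = 32,000,000,000,000 bytes
Per item: 4.67 MB = 4,670,000 bytes
⌊32,000,000,000,000 / 4,670,000⌋ = 6,852,248

6,852,248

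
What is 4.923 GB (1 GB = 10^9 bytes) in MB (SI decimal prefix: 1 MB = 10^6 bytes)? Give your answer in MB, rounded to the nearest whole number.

4.923 GB = 4.923 × 10^9 bytes = 4,923,000,000 bytes
1 MB = 1,000,000 bytes
4,923,000,000 / 1,000,000 = 4,923 MB

4,923 MB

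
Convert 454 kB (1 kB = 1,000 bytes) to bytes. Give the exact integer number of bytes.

454,000 bytes

454 × 1,000 = 454,000 bytes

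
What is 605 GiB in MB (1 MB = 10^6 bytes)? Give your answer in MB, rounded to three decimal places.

649,613.804 MB

605 GiB = 605 × 2^30 bytes = 649,613,803,520 bytes
1 MB = 1,000,000 bytes
649,613,803,520 / 1,000,000 = 649,613.804 MB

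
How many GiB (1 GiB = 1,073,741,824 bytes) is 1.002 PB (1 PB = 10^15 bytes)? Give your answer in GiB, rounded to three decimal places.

1.002 PB = 1.002 × 10^15 bytes = 1,002,000,000,000,000 bytes
1 GiB = 2^30 bytes = 1,073,741,824 bytes
1,002,000,000,000,000 / 1,073,741,824 = 933,185.220 GiB

933,185.220 GiB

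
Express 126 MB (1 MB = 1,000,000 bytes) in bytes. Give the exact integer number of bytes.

126,000,000 bytes

126 × 1,000,000 = 126,000,000 bytes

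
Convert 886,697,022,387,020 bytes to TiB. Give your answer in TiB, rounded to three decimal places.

806.446 TiB

886,697,022,387,020 bytes given.
1 TiB = 2^40 bytes = 1,099,511,627,776 bytes
886,697,022,387,020 / 1,099,511,627,776 = 806.446 TiB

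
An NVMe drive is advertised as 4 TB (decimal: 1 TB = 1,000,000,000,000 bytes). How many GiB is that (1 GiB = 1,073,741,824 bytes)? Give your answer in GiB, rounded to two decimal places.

4 TB = 4 × 10^12 bytes = 4,000,000,000,000 bytes
1 GiB = 1,073,741,824 bytes
4,000,000,000,000 / 1,073,741,824 = 3,725.29 GiB

3,725.29 GiB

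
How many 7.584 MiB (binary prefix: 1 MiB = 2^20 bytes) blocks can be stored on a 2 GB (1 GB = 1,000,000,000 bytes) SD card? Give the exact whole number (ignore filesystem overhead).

Capacity: 2 GB = 2,000,000,000 bytes
Per item: 7.584 MiB = 7,952,400.384 bytes
⌊2,000,000,000 / 7,952,400.384⌋ = 251

251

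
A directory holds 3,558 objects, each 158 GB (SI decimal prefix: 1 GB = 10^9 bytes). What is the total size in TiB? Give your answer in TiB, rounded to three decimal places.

Total = 3,558 × 158 GB = 562,164 GB
= 562,164 × 1,000,000,000 bytes = 562,164,000,000,000 bytes
1 TiB = 1,099,511,627,776 bytes
562,164,000,000,000 / 1,099,511,627,776 = 511.285 TiB

511.285 TiB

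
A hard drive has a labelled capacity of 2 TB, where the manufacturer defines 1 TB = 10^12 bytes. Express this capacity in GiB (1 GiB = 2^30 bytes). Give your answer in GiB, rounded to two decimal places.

1,862.65 GiB

2 TB = 2 × 10^12 bytes = 2,000,000,000,000 bytes
1 GiB = 1,073,741,824 bytes
2,000,000,000,000 / 1,073,741,824 = 1,862.65 GiB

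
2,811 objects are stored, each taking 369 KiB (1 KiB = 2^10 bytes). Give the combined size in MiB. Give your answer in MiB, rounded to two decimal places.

1,012.95 MiB

Total = 2,811 × 369 KiB = 1,037,259 KiB
= 1,037,259 × 1,024 bytes = 1,062,153,216 bytes
1 MiB = 1,048,576 bytes
1,062,153,216 / 1,048,576 = 1,012.95 MiB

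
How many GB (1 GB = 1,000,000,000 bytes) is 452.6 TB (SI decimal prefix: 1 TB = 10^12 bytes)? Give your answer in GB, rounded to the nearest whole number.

452.6 TB = 452.6 × 10^12 bytes = 452,600,000,000,000 bytes
1 GB = 10^9 bytes = 1,000,000,000 bytes
452,600,000,000,000 / 1,000,000,000 = 452,600 GB

452,600 GB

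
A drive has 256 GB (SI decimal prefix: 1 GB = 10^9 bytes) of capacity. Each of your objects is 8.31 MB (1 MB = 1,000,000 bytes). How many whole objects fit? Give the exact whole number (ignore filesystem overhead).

Capacity: 256 GB = 256,000,000,000 bytes
Per item: 8.31 MB = 8,310,000 bytes
⌊256,000,000,000 / 8,310,000⌋ = 30,806

30,806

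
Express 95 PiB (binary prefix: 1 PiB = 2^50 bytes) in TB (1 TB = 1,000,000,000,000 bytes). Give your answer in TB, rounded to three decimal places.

106,960.491 TB

95 PiB = 95 × 2^50 bytes = 106,960,491,150,049,280 bytes
1 TB = 10^12 bytes = 1,000,000,000,000 bytes
106,960,491,150,049,280 / 1,000,000,000,000 = 106,960.491 TB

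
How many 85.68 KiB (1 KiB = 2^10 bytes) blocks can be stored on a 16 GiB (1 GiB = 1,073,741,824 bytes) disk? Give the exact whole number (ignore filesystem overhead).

Capacity: 16 GiB = 17,179,869,184 bytes
Per item: 85.68 KiB = 87,736.32 bytes
⌊17,179,869,184 / 87,736.32⌋ = 195,812

195,812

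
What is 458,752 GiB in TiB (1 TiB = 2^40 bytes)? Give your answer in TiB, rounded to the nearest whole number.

448 TiB

458,752 GiB = 458,752 × 2^30 bytes = 492,581,209,243,648 bytes
1 TiB = 1,099,511,627,776 bytes
492,581,209,243,648 / 1,099,511,627,776 = 448 TiB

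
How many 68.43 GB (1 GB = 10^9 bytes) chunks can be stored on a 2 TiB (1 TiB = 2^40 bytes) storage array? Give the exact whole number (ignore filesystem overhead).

Capacity: 2 TiB = 2,199,023,255,552 bytes
Per item: 68.43 GB = 68,430,000,000 bytes
⌊2,199,023,255,552 / 68,430,000,000⌋ = 32

32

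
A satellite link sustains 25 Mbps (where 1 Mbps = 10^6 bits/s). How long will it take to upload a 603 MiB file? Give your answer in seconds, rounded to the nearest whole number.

202 seconds

603 MiB = 632,291,328 bytes = 5,058,330,624 bits
25 Mbps = 25,000,000 bits/s
time = 5,058,330,624 / 25,000,000 = 202 s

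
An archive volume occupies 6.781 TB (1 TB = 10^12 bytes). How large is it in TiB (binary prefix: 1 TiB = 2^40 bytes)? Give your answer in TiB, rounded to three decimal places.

6.781 TB = 6.781 × 10^12 bytes = 6,781,000,000,000 bytes
1 TiB = 1,099,511,627,776 bytes
6,781,000,000,000 / 1,099,511,627,776 = 6.167 TiB

6.167 TiB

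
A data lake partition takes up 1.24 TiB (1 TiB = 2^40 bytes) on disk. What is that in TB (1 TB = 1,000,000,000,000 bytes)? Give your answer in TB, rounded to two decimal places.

1.36 TB

1.24 TiB = 1.24 × 2^40 bytes = 1,363,394,418,442.24 bytes
1 TB = 1,000,000,000,000 bytes
1,363,394,418,442.24 / 1,000,000,000,000 = 1.36 TB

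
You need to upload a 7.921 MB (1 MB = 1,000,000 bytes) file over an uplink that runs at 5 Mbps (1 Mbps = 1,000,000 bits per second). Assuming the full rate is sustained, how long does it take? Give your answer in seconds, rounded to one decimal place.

12.7 seconds

7.921 MB = 7,921,000 bytes = 63,368,000 bits
5 Mbps = 5,000,000 bits/s
time = 63,368,000 / 5,000,000 = 12.7 s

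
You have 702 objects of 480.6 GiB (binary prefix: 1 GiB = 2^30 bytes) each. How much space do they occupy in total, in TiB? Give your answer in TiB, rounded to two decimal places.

Total = 702 × 480.6 GiB = 337381.2 GiB
= 337381.2 × 1,073,741,824 bytes = 362,260,305,071,308.8 bytes
1 TiB = 1,099,511,627,776 bytes
362,260,305,071,308.8 / 1,099,511,627,776 = 329.47 TiB

329.47 TiB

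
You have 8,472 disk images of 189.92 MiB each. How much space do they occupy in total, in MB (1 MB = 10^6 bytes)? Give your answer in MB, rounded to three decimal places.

Total = 8,472 × 189.92 MiB = 1609002.24 MiB
= 1609002.24 × 1,048,576 bytes = 1,687,161,132,810.24 bytes
1 MB = 1,000,000 bytes
1,687,161,132,810.24 / 1,000,000 = 1,687,161.133 MB

1,687,161.133 MB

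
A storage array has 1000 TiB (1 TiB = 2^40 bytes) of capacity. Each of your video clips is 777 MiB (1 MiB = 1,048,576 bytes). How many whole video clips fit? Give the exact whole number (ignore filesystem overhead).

1,349,518

Capacity: 1000 TiB = 1,099,511,627,776,000 bytes
Per item: 777 MiB = 814,743,552 bytes
⌊1,099,511,627,776,000 / 814,743,552⌋ = 1,349,518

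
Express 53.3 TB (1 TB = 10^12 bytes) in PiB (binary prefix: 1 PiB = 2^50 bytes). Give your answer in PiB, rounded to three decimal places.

0.047 PiB

53.3 TB = 53.3 × 10^12 bytes = 53,300,000,000,000 bytes
1 PiB = 1,125,899,906,842,624 bytes
53,300,000,000,000 / 1,125,899,906,842,624 = 0.047 PiB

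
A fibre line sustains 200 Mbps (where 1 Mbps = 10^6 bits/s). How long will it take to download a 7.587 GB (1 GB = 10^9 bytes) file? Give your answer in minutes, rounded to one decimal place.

7.587 GB = 7,587,000,000 bytes = 60,696,000,000 bits
200 Mbps = 200,000,000 bits/s
time = 60,696,000,000 / 200,000,000 = 303.48 s
303.48 s / 60 = 5.1 minutes

5.1 minutes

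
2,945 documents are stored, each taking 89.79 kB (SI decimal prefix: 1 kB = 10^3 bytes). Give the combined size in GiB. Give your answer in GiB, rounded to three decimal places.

0.246 GiB

Total = 2,945 × 89.79 kB = 264431.55 kB
= 264431.55 × 1,000 bytes = 264,431,550 bytes
1 GiB = 1,073,741,824 bytes
264,431,550 / 1,073,741,824 = 0.246 GiB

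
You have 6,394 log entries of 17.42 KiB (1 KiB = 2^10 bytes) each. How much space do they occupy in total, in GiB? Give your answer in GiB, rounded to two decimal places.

0.11 GiB

Total = 6,394 × 17.42 KiB = 111383.48 KiB
= 111383.48 × 1,024 bytes = 114,056,683.52 bytes
1 GiB = 1,073,741,824 bytes
114,056,683.52 / 1,073,741,824 = 0.11 GiB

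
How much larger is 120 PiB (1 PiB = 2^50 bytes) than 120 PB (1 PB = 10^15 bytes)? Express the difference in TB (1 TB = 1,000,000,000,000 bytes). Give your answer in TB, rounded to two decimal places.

120 PiB = 120 × 1,125,899,906,842,624 = 135,107,988,821,114,880 bytes
120 PB = 120 × 1,000,000,000,000,000 = 120,000,000,000,000,000 bytes
difference = 15,107,988,821,114,880 bytes
15,107,988,821,114,880 / 1,000,000,000,000 = 15,107.99 TB

15,107.99 TB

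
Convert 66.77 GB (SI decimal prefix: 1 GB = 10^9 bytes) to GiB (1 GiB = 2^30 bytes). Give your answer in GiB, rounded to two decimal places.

62.18 GiB

66.77 GB = 66.77 × 10^9 bytes = 66,770,000,000 bytes
1 GiB = 2^30 bytes = 1,073,741,824 bytes
66,770,000,000 / 1,073,741,824 = 62.18 GiB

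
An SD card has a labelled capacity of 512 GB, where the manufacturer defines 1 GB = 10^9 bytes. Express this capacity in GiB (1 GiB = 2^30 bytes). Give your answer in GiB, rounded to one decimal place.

512 GB × 1,000,000,000 bytes/GB = 512,000,000,000 bytes
1 GiB = 2^30 bytes = 1,073,741,824 bytes
512,000,000,000 / 1,073,741,824 = 476.8 GiB

476.8 GiB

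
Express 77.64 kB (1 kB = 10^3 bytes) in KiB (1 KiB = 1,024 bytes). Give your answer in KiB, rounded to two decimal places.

75.82 KiB

77.64 kB × 1,000 bytes/kB = 77,640 bytes
1 KiB = 2^10 bytes = 1,024 bytes
77,640 / 1,024 = 75.82 KiB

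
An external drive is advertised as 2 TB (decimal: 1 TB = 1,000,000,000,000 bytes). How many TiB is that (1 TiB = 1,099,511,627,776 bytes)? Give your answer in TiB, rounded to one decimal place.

1.8 TiB

2 TB × 1,000,000,000,000 bytes/TB = 2,000,000,000,000 bytes
1 TiB = 1,099,511,627,776 bytes
2,000,000,000,000 / 1,099,511,627,776 = 1.8 TiB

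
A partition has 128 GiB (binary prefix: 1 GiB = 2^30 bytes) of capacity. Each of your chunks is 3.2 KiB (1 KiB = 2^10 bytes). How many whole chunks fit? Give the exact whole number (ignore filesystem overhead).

41,943,040

Capacity: 128 GiB = 137,438,953,472 bytes
Per item: 3.2 KiB = 3,276.8 bytes
⌊137,438,953,472 / 3,276.8⌋ = 41,943,040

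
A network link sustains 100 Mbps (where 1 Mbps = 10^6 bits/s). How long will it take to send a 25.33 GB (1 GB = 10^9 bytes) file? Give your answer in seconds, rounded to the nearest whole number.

25.33 GB = 25,330,000,000 bytes = 202,640,000,000 bits
100 Mbps = 100,000,000 bits/s
time = 202,640,000,000 / 100,000,000 = 2,026 s

2,026 seconds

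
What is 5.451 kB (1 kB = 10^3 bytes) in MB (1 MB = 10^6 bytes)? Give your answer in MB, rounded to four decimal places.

0.0055 MB

5.451 kB × 1,000 bytes/kB = 5,451 bytes
1 MB = 10^6 bytes = 1,000,000 bytes
5,451 / 1,000,000 = 0.0055 MB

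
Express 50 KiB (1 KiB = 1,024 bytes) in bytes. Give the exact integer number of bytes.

51,200 bytes

50 × 1,024 = 51,200 bytes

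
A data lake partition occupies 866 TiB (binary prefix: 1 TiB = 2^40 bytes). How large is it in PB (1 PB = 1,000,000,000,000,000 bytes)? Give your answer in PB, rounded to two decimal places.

866 TiB × 1,099,511,627,776 bytes/TiB = 952,177,069,654,016 bytes
1 PB = 1,000,000,000,000,000 bytes
952,177,069,654,016 / 1,000,000,000,000,000 = 0.95 PB

0.95 PB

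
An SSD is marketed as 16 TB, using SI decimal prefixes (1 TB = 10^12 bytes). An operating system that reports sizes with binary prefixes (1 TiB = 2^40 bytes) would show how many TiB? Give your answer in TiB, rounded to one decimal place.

14.6 TiB

16 TB × 1,000,000,000,000 bytes/TB = 16,000,000,000,000 bytes
1 TiB = 1,099,511,627,776 bytes
16,000,000,000,000 / 1,099,511,627,776 = 14.6 TiB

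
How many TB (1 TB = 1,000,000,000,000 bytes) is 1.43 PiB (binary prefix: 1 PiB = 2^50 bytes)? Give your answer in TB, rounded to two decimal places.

1.43 PiB = 1.43 × 2^50 bytes = 1,610,036,866,784,952.32 bytes
1 TB = 1,000,000,000,000 bytes
1,610,036,866,784,952.32 / 1,000,000,000,000 = 1,610.04 TB

1,610.04 TB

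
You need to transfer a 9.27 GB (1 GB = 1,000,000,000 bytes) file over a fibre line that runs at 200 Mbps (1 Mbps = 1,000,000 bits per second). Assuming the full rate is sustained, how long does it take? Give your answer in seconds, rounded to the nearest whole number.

371 seconds

9.27 GB = 9,270,000,000 bytes = 74,160,000,000 bits
200 Mbps = 200,000,000 bits/s
time = 74,160,000,000 / 200,000,000 = 371 s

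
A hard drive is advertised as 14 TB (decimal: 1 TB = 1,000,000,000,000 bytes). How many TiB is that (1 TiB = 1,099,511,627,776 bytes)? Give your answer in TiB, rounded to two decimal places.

14 TB × 1,000,000,000,000 bytes/TB = 14,000,000,000,000 bytes
1 TiB = 1,099,511,627,776 bytes
14,000,000,000,000 / 1,099,511,627,776 = 12.73 TiB

12.73 TiB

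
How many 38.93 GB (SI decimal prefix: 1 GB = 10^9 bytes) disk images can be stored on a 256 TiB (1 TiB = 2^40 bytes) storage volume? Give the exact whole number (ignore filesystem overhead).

7,230

Capacity: 256 TiB = 281,474,976,710,656 bytes
Per item: 38.93 GB = 38,930,000,000 bytes
⌊281,474,976,710,656 / 38,930,000,000⌋ = 7,230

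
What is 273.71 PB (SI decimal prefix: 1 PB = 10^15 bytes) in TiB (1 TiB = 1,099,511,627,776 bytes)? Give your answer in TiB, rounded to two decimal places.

273.71 PB × 1,000,000,000,000,000 bytes/PB = 273,710,000,000,000,000 bytes
1 TiB = 1,099,511,627,776 bytes
273,710,000,000,000,000 / 1,099,511,627,776 = 248,937.79 TiB

248,937.79 TiB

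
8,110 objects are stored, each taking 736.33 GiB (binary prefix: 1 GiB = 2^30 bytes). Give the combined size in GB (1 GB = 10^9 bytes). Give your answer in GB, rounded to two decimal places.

6,411,995.65 GB

Total = 8,110 × 736.33 GiB = 5971636.3 GiB
= 5971636.3 × 1,073,741,824 bytes = 6,411,995,653,026,611.2 bytes
1 GB = 1,000,000,000 bytes
6,411,995,653,026,611.2 / 1,000,000,000 = 6,411,995.65 GB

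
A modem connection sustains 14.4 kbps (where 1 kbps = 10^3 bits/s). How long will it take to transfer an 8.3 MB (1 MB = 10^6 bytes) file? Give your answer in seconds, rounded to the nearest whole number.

4,611 seconds

8.3 MB = 8,300,000 bytes = 66,400,000 bits
14.4 kbps = 14,400 bits/s
time = 66,400,000 / 14,400 = 4,611 s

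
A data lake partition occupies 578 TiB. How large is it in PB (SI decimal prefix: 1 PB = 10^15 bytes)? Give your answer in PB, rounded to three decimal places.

578 TiB = 578 × 2^40 bytes = 635,517,720,854,528 bytes
1 PB = 10^15 bytes = 1,000,000,000,000,000 bytes
635,517,720,854,528 / 1,000,000,000,000,000 = 0.636 PB

0.636 PB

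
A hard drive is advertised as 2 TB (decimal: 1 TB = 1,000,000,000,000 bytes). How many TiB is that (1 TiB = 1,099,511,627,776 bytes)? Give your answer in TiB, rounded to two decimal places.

1.82 TiB

2 TB × 1,000,000,000,000 bytes/TB = 2,000,000,000,000 bytes
1 TiB = 1,099,511,627,776 bytes
2,000,000,000,000 / 1,099,511,627,776 = 1.82 TiB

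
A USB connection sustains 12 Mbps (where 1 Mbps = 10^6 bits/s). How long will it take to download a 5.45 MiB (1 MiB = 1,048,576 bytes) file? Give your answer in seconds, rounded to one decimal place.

3.8 seconds

5.45 MiB = 5,714,739.2 bytes = 45,717,913.6 bits
12 Mbps = 12,000,000 bits/s
time = 45,717,913.6 / 12,000,000 = 3.8 s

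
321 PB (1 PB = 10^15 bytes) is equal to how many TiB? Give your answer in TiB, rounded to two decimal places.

291,947.80 TiB

321 PB = 321 × 10^15 bytes = 321,000,000,000,000,000 bytes
1 TiB = 1,099,511,627,776 bytes
321,000,000,000,000,000 / 1,099,511,627,776 = 291,947.80 TiB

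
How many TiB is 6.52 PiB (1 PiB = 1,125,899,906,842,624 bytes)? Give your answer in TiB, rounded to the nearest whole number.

6.52 PiB = 6.52 × 2^50 bytes = 7,340,867,392,613,908.48 bytes
1 TiB = 1,099,511,627,776 bytes
7,340,867,392,613,908.48 / 1,099,511,627,776 = 6,676 TiB

6,676 TiB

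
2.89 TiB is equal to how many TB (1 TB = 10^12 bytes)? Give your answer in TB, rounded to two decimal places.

2.89 TiB = 2.89 × 2^40 bytes = 3,177,588,604,272.64 bytes
1 TB = 10^12 bytes = 1,000,000,000,000 bytes
3,177,588,604,272.64 / 1,000,000,000,000 = 3.18 TB

3.18 TB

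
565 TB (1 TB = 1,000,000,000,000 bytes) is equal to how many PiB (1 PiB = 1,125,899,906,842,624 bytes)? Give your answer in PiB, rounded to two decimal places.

0.50 PiB

565 TB = 565 × 10^12 bytes = 565,000,000,000,000 bytes
1 PiB = 1,125,899,906,842,624 bytes
565,000,000,000,000 / 1,125,899,906,842,624 = 0.50 PiB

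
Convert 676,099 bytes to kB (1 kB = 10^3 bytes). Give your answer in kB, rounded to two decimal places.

676,099 bytes given.
1 kB = 1,000 bytes
676,099 / 1,000 = 676.10 kB

676.10 kB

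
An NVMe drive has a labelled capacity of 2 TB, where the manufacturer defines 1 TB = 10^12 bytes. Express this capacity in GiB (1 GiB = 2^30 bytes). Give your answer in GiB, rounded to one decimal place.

2 TB × 1,000,000,000,000 bytes/TB = 2,000,000,000,000 bytes
1 GiB = 1,073,741,824 bytes
2,000,000,000,000 / 1,073,741,824 = 1,862.6 GiB

1,862.6 GiB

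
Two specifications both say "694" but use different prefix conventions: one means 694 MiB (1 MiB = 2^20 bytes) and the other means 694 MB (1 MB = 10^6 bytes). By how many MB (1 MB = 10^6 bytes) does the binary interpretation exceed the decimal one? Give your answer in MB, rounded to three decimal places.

33.712 MB

694 MiB = 694 × 1,048,576 = 727,711,744 bytes
694 MB = 694 × 1,000,000 = 694,000,000 bytes
difference = 33,711,744 bytes
33,711,744 / 1,000,000 = 33.712 MB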